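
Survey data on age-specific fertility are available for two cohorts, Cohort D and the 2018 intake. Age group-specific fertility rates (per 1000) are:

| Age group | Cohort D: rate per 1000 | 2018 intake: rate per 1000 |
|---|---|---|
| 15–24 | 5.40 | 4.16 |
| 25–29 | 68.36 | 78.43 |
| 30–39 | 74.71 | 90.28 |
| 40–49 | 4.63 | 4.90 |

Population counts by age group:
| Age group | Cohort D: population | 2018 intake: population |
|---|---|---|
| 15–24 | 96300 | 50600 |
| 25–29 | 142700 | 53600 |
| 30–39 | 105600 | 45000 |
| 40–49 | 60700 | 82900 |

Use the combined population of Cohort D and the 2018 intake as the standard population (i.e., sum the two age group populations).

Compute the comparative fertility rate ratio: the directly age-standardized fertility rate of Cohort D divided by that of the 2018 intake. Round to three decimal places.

0.862

Combined standard total = 637400; weights = 0.2305, 0.3080, 0.2363, 0.2253.
Cohort D: 0.2305×5.40 + 0.3080×68.36 + 0.2363×74.71 + 0.2253×4.63 = 40.9923 per 1000.
The 2018 intake: 0.2305×4.16 + 0.3080×78.43 + 0.2363×90.28 + 0.2253×4.90 = 47.5474 per 1000.
Ratio = 40.9923 ÷ 47.5474 = 0.86214.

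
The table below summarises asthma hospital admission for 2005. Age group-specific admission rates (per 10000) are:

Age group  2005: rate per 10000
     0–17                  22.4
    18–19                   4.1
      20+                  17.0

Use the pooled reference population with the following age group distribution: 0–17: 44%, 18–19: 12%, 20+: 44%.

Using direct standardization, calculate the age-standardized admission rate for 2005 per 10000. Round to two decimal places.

17.83

Standard weights: 0.44, 0.12, 0.44.
Standardized rate: 0.4400×22.4 + 0.1200×4.1 + 0.4400×17.0 = 17.8280 per 10000.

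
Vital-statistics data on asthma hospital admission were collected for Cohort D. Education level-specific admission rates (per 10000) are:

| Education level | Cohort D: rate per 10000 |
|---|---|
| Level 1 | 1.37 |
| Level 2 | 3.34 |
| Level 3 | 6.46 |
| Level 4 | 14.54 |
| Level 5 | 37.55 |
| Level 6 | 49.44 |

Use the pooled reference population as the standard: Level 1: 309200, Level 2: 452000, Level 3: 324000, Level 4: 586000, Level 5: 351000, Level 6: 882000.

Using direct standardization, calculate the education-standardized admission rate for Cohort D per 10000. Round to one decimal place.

Standard total = 2904200; weights = 0.1065, 0.1556, 0.1116, 0.2018, 0.1209, 0.3037.
Standardized rate: 0.1065×1.37 + 0.1556×3.34 + 0.1116×6.46 + 0.2018×14.54 + 0.1209×37.55 + 0.3037×49.44 = 23.8733 per 10000.

23.9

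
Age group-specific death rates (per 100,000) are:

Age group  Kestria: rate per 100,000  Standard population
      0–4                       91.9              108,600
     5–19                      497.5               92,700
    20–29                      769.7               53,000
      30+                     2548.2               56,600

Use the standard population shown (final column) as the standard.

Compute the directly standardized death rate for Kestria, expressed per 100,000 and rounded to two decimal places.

Standard total = 310,900; weights = 0.3493, 0.2982, 0.1705, 0.1821.
Standardized rate: 0.3493×91.9 + 0.2982×497.5 + 0.1705×769.7 + 0.1821×2548.2 = 775.5574 per 100,000.

775.56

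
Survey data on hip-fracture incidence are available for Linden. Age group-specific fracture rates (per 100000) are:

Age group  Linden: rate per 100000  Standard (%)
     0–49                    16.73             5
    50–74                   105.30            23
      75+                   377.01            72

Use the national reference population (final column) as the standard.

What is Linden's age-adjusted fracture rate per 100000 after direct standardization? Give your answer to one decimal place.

Standard weights: 0.05, 0.23, 0.72.
Standardized rate: 0.0500×16.73 + 0.2300×105.30 + 0.7200×377.01 = 296.5027 per 100000.

296.5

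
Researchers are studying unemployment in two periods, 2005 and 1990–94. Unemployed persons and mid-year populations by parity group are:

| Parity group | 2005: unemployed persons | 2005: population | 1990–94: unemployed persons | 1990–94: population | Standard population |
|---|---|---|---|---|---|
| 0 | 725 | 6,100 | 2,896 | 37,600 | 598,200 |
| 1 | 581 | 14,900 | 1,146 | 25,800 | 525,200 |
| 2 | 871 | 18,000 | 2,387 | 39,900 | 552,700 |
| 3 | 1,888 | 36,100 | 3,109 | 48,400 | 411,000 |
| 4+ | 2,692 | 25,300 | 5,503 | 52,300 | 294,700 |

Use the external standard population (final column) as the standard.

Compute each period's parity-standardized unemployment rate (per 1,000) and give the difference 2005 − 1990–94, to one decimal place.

Parity-specific rates per 1,000 for 2005: 118.852, 38.993, 48.389, 52.299, 106.403.
For 1990–94: 77.021, 44.419, 59.825, 64.236, 105.220.
Standard total = 2,381,800; weights = 0.2512, 0.2205, 0.2321, 0.1726, 0.1237.
2005: 0.2512×118.852 + 0.2205×38.993 + 0.2321×48.389 + 0.1726×52.299 + 0.1237×106.403 = 71.8672 per 1,000.
1990–94: 0.2512×77.021 + 0.2205×44.419 + 0.2321×59.825 + 0.1726×64.236 + 0.1237×105.220 = 67.1244 per 1,000.
Difference = 71.8672 − 67.1244 = 4.7428.

4.7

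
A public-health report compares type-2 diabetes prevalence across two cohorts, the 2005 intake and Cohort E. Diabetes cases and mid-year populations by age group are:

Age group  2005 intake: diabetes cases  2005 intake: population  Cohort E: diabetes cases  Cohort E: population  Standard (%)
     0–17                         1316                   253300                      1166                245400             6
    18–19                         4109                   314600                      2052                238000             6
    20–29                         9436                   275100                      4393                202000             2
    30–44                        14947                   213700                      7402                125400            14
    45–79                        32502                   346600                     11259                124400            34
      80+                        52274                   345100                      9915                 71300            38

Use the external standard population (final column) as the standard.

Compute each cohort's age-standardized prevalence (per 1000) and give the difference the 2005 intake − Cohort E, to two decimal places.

7.90

Age-specific rates per 1000 for the 2005 intake: 5.195, 13.061, 34.300, 69.944, 93.774, 151.475.
For Cohort E: 4.751, 8.622, 21.748, 59.027, 90.506, 139.060.
Standard weights: 0.06, 0.06, 0.02, 0.14, 0.34, 0.38.
The 2005 intake: 0.0600×5.195 + 0.0600×13.061 + 0.0200×34.300 + 0.1400×69.944 + 0.3400×93.774 + 0.3800×151.475 = 101.0171 per 1000.
Cohort E: 0.0600×4.751 + 0.0600×8.622 + 0.0200×21.748 + 0.1400×59.027 + 0.3400×90.506 + 0.3800×139.060 = 93.1162 per 1000.
Difference = 101.0171 − 93.1162 = 7.9009.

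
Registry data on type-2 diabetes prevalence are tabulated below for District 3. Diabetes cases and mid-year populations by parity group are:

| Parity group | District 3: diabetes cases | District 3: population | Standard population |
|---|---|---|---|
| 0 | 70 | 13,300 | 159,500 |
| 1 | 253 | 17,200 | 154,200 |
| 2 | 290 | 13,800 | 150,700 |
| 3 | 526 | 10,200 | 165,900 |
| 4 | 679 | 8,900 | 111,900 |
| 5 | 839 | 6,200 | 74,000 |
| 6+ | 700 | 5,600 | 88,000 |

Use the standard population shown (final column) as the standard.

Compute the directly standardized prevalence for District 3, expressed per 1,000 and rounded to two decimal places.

49.08

Parity-specific rates per 1,000 for District 3: 5.263, 14.709, 21.014, 51.569, 76.292, 135.323, 125.000.
Standard total = 904,200; weights = 0.1764, 0.1705, 0.1667, 0.1835, 0.1238, 0.0818, 0.0973.
Standardized rate: 0.1764×5.263 + 0.1705×14.709 + 0.1667×21.014 + 0.1835×51.569 + 0.1238×76.292 + 0.0818×135.323 + 0.0973×125.000 = 49.0829 per 1,000.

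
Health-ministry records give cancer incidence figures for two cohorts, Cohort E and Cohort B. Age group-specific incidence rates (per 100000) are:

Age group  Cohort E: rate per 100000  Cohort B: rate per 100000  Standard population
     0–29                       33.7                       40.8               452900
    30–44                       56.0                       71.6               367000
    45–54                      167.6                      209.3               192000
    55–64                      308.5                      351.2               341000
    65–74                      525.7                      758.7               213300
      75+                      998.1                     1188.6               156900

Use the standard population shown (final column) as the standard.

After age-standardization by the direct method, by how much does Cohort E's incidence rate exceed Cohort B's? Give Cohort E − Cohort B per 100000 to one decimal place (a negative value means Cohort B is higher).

-64.5

Standard total = 1723100; weights = 0.2628, 0.2130, 0.1114, 0.1979, 0.1238, 0.0911.
Cohort E: 0.2628×33.7 + 0.2130×56.0 + 0.1114×167.6 + 0.1979×308.5 + 0.1238×525.7 + 0.0911×998.1 = 256.4716 per 100000.
Cohort B: 0.2628×40.8 + 0.2130×71.6 + 0.1114×209.3 + 0.1979×351.2 + 0.1238×758.7 + 0.0911×1188.6 = 320.9462 per 100000.
Difference = 256.4716 − 320.9462 = -64.4746.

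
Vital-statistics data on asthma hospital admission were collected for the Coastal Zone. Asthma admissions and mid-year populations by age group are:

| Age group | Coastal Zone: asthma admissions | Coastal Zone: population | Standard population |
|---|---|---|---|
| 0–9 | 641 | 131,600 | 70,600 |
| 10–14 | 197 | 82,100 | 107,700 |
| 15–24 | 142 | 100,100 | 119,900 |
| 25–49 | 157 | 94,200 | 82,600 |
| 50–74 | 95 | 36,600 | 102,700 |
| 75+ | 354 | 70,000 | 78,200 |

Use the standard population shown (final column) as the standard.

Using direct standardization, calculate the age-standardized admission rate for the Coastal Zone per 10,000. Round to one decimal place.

28.0

Age-specific rates per 10,000 for the Coastal Zone: 48.71, 24.00, 14.19, 16.67, 25.96, 50.57.
Standard total = 561,700; weights = 0.1257, 0.1917, 0.2135, 0.1471, 0.1828, 0.1392.
Standardized rate: 0.1257×48.71 + 0.1917×24.00 + 0.2135×14.19 + 0.1471×16.67 + 0.1828×25.96 + 0.1392×50.57 = 27.9883 per 10,000.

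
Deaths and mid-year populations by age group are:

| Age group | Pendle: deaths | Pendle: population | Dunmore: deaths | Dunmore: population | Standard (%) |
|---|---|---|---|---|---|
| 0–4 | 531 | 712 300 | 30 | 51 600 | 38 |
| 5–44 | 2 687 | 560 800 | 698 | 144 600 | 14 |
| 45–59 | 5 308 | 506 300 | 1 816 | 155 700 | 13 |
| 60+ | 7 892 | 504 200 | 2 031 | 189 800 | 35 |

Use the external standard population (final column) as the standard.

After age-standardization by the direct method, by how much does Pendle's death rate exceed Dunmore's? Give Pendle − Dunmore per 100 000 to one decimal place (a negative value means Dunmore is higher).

Age-specific rates per 100 000 for Pendle: 74.55, 479.14, 1048.39, 1565.25.
For Dunmore: 58.14, 482.71, 1166.35, 1070.07.
Standard weights: 0.38, 0.14, 0.13, 0.35.
Pendle: 0.3800×74.55 + 0.1400×479.14 + 0.1300×1048.39 + 0.3500×1565.25 = 779.5360 per 100 000.
Dunmore: 0.3800×58.14 + 0.1400×482.71 + 0.1300×1166.35 + 0.3500×1070.07 = 615.8233 per 100 000.
Difference = 779.5360 − 615.8233 = 163.7127.

163.7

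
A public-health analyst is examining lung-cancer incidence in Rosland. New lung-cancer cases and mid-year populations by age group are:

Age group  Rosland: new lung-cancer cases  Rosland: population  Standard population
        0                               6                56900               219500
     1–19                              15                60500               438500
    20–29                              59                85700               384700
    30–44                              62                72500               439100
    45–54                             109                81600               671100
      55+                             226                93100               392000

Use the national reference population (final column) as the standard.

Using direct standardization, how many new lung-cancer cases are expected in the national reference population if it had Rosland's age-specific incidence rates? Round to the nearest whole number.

Age-specific rates per 100000 for Rosland: 10.54, 24.79, 68.84, 85.52, 133.58, 242.75.
Expected new lung-cancer cases = Σ (standard pop × age-specific rate ÷ 100000)
= 219500×10.54/100000 + 438500×24.79/100000 + 384700×68.84/100000 + 439100×85.52/100000 + 671100×133.58/100000 + 392000×242.75/100000
= 23.15 + 108.72 + 264.85 + 375.51 + 896.44 + 951.58 = 2620.24.

2620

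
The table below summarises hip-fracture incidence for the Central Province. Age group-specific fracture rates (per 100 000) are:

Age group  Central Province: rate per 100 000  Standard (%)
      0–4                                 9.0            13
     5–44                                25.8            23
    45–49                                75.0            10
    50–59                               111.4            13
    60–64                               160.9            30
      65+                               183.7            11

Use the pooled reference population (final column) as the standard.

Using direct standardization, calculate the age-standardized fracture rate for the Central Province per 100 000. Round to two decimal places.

97.56

Standard weights: 0.13, 0.23, 0.10, 0.13, 0.30, 0.11.
Standardized rate: 0.1300×9.0 + 0.2300×25.8 + 0.1000×75.0 + 0.1300×111.4 + 0.3000×160.9 + 0.1100×183.7 = 97.5630 per 100 000.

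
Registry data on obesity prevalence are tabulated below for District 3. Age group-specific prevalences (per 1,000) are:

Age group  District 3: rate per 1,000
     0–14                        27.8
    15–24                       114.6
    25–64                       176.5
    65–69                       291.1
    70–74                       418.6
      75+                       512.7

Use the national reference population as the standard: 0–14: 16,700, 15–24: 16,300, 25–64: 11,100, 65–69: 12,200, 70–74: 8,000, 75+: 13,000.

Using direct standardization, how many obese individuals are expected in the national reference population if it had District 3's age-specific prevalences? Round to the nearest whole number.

17857

Expected obese individuals = Σ (standard pop × age-specific rate ÷ 1,000)
= 16,700×27.8/1,000 + 16,300×114.6/1,000 + 11,100×176.5/1,000 + 12,200×291.1/1,000 + 8,000×418.6/1,000 + 13,000×512.7/1,000
= 464.26 + 1867.98 + 1959.15 + 3551.42 + 3348.80 + 6665.10 = 17856.71.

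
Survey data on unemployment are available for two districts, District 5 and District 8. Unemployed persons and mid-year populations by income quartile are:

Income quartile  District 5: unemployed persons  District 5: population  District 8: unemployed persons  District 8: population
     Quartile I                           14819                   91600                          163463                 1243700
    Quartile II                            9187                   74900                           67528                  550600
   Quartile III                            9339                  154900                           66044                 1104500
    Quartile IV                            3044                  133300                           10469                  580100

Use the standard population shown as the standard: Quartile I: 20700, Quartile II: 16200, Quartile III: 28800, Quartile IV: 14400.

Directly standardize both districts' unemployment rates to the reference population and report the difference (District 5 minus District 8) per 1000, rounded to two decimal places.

8.88

Income-specific rates per 1000 for District 5: 161.779, 122.657, 60.291, 22.836.
For District 8: 131.433, 122.644, 59.795, 18.047.
Standard total = 80100; weights = 0.2584, 0.2022, 0.3596, 0.1798.
District 5: 0.2584×161.779 + 0.2022×122.657 + 0.3596×60.291 + 0.1798×22.836 = 92.3980 per 1000.
District 8: 0.2584×131.433 + 0.2022×122.644 + 0.3596×59.795 + 0.1798×18.047 = 83.5141 per 1000.
Difference = 92.3980 − 83.5141 = 8.8839.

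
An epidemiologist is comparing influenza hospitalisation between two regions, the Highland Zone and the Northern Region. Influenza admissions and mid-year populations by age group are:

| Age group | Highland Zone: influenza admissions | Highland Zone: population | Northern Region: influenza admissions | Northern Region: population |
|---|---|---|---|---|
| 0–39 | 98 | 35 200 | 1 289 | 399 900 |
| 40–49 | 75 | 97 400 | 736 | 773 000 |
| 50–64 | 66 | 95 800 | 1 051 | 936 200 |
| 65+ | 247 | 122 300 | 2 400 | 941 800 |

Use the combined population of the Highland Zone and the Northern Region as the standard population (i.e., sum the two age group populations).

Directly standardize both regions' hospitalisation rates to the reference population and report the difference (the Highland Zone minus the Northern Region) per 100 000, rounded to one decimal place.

Age-specific rates per 100 000 for the Highland Zone: 278.41, 77.00, 68.89, 201.96.
For the Northern Region: 322.33, 95.21, 112.26, 254.83.
Combined standard total = 3 401 600; weights = 0.1279, 0.2559, 0.3034, 0.3128.
The Highland Zone: 0.1279×278.41 + 0.2559×77.00 + 0.3034×68.89 + 0.3128×201.96 = 139.3946 per 100 000.
The Northern Region: 0.1279×322.33 + 0.2559×95.21 + 0.3034×112.26 + 0.3128×254.83 = 179.3687 per 100 000.
Difference = 139.3946 − 179.3687 = -39.9741.

-40.0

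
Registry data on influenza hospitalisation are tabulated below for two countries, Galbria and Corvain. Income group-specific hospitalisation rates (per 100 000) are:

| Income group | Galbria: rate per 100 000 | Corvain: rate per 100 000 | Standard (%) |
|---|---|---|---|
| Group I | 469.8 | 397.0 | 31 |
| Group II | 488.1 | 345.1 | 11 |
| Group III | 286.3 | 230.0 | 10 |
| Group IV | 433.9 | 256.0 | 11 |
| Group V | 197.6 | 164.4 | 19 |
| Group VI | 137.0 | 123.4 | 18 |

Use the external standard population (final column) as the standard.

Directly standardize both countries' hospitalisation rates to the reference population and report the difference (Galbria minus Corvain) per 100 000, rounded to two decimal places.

Standard weights: 0.31, 0.11, 0.10, 0.11, 0.19, 0.18.
Galbria: 0.3100×469.8 + 0.1100×488.1 + 0.1000×286.3 + 0.1100×433.9 + 0.1900×197.6 + 0.1800×137.0 = 337.8920 per 100 000.
Corvain: 0.3100×397.0 + 0.1100×345.1 + 0.1000×230.0 + 0.1100×256.0 + 0.1900×164.4 + 0.1800×123.4 = 265.6390 per 100 000.
Difference = 337.8920 − 265.6390 = 72.2530.

72.25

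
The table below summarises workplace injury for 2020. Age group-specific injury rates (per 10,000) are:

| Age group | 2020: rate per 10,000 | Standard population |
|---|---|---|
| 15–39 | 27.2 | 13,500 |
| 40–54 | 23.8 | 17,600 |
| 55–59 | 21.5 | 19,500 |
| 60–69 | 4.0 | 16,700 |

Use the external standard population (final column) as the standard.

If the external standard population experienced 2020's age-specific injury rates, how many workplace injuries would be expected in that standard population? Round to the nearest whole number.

Expected workplace injuries = Σ (standard pop × age-specific rate ÷ 10,000)
= 13,500×27.2/10,000 + 17,600×23.8/10,000 + 19,500×21.5/10,000 + 16,700×4.0/10,000
= 36.72 + 41.89 + 41.92 + 6.68 = 127.21.

127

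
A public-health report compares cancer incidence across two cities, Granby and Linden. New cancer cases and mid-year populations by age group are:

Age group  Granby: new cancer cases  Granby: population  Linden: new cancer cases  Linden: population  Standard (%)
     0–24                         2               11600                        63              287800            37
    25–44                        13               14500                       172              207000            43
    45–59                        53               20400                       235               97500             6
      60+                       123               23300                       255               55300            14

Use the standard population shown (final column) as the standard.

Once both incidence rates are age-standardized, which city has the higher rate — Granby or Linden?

Granby

Age-specific rates per 100000 for Granby: 17.24, 89.66, 259.80, 527.90.
For Linden: 21.89, 83.09, 241.03, 461.12.
Standard weights: 0.37, 0.43, 0.06, 0.14.
Granby: 0.3700×17.24 + 0.4300×89.66 + 0.0600×259.80 + 0.1400×527.90 = 134.4248 per 100000.
Linden: 0.3700×21.89 + 0.4300×83.09 + 0.0600×241.03 + 0.1400×461.12 = 122.8473 per 100000.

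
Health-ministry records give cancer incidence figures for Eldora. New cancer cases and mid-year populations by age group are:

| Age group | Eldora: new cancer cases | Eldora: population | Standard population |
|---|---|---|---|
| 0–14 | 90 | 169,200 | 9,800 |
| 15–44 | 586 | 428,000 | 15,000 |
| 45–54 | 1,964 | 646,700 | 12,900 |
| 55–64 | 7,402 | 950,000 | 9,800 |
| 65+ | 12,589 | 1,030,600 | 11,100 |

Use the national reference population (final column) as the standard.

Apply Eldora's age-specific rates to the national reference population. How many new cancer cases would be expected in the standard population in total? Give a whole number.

Age-specific rates per 100,000 for Eldora: 53.19, 136.92, 303.70, 779.16, 1221.52.
Expected new cancer cases = Σ (standard pop × age-specific rate ÷ 100,000)
= 9,800×53.19/100,000 + 15,000×136.92/100,000 + 12,900×303.70/100,000 + 9,800×779.16/100,000 + 11,100×1221.52/100,000
= 5.21 + 20.54 + 39.18 + 76.36 + 135.59 = 276.87.

277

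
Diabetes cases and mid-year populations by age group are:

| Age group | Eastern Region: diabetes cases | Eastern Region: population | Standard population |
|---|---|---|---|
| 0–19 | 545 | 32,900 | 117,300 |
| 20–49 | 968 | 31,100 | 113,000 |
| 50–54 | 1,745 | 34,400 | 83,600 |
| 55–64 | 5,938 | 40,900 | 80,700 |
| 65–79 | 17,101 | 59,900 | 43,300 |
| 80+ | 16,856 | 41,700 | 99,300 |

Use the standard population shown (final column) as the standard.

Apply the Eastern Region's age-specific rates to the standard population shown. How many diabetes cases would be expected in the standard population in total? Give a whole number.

73918

Age-specific rates per 1,000 for the Eastern Region: 16.565, 31.125, 50.727, 145.183, 285.492, 404.221.
Expected diabetes cases = Σ (standard pop × age-specific rate ÷ 1,000)
= 117,300×16.565/1,000 + 113,000×31.125/1,000 + 83,600×50.727/1,000 + 80,700×145.183/1,000 + 43,300×285.492/1,000 + 99,300×404.221/1,000
= 1943.12 + 3517.17 + 4240.76 + 11716.30 + 12361.82 + 40139.11 = 73918.27.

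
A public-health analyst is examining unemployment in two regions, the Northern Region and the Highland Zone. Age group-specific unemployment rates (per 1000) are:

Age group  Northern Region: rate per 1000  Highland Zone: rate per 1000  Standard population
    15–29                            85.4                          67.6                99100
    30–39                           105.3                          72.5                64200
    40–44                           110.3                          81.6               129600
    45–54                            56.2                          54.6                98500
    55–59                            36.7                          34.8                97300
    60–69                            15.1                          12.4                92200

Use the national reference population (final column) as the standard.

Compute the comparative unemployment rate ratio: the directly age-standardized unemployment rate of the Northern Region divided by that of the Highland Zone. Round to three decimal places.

1.257

Standard total = 580900; weights = 0.1706, 0.1105, 0.2231, 0.1696, 0.1675, 0.1587.
The Northern Region: 0.1706×85.4 + 0.1105×105.3 + 0.2231×110.3 + 0.1696×56.2 + 0.1675×36.7 + 0.1587×15.1 = 68.8881 per 1000.
The Highland Zone: 0.1706×67.6 + 0.1105×72.5 + 0.2231×81.6 + 0.1696×54.6 + 0.1675×34.8 + 0.1587×12.4 = 54.8054 per 1000.
Ratio = 68.8881 ÷ 54.8054 = 1.25696.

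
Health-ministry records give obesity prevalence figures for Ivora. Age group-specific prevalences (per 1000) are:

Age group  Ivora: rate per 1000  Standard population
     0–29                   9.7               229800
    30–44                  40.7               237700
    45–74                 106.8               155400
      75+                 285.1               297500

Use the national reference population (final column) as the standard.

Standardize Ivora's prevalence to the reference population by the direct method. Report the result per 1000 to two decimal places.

123.12

Standard total = 920400; weights = 0.2497, 0.2583, 0.1688, 0.3232.
Standardized rate: 0.2497×9.7 + 0.2583×40.7 + 0.1688×106.8 + 0.3232×285.1 = 123.1176 per 1000.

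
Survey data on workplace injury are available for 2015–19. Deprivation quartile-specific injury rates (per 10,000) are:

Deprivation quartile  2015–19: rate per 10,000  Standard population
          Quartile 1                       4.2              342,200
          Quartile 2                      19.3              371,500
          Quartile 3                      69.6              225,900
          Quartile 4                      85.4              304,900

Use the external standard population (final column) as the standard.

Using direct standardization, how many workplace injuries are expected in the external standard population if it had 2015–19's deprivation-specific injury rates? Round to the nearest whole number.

5037

Expected workplace injuries = Σ (standard pop × deprivation-specific rate ÷ 10,000)
= 342,200×4.2/10,000 + 371,500×19.3/10,000 + 225,900×69.6/10,000 + 304,900×85.4/10,000
= 143.72 + 717.00 + 1572.26 + 2603.85 = 5036.83.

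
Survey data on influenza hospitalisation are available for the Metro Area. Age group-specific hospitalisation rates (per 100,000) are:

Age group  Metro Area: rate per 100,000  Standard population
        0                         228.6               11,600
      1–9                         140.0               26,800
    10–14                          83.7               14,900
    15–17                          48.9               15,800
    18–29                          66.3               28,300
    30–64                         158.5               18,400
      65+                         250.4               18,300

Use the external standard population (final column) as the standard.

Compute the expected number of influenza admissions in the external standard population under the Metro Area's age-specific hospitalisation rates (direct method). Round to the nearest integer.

Expected influenza admissions = Σ (standard pop × age-specific rate ÷ 100,000)
= 11,600×228.6/100,000 + 26,800×140.0/100,000 + 14,900×83.7/100,000 + 15,800×48.9/100,000 + 28,300×66.3/100,000 + 18,400×158.5/100,000 + 18,300×250.4/100,000
= 26.52 + 37.52 + 12.47 + 7.73 + 18.76 + 29.16 + 45.82 = 177.99.

178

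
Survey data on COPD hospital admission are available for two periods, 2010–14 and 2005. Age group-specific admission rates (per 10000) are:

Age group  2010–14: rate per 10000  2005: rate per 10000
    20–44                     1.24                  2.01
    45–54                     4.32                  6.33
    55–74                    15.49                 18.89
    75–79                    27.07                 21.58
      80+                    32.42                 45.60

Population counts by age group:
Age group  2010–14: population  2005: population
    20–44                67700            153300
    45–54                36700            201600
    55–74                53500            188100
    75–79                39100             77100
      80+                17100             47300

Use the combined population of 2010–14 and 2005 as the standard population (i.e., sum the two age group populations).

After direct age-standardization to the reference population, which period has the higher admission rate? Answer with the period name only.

2005

Combined standard total = 881500; weights = 0.2507, 0.2703, 0.2741, 0.1318, 0.0731.
2010–14: 0.2507×1.24 + 0.2703×4.32 + 0.2741×15.49 + 0.1318×27.07 + 0.0731×32.42 = 11.6611 per 10000.
2005: 0.2507×2.01 + 0.2703×6.33 + 0.2741×18.89 + 0.1318×21.58 + 0.0731×45.60 = 13.5686 per 10000.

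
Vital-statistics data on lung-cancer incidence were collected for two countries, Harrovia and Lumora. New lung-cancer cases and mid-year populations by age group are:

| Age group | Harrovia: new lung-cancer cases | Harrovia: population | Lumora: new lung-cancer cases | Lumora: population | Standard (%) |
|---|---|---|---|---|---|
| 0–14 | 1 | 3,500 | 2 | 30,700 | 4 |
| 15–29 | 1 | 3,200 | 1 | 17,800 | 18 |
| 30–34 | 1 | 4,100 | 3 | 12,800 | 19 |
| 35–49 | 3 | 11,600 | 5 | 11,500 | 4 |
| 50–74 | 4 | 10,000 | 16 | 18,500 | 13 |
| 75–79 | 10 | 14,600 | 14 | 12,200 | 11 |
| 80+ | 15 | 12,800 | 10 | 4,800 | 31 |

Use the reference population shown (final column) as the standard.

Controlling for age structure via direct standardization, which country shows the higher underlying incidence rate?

Lumora

Age-specific rates per 100,000 for Harrovia: 28.57, 31.25, 24.39, 25.86, 40.00, 68.49, 117.19.
For Lumora: 6.51, 5.62, 23.44, 43.48, 86.49, 114.75, 208.33.
Standard weights: 0.04, 0.18, 0.19, 0.04, 0.13, 0.11, 0.31.
Harrovia: 0.0400×28.57 + 0.1800×31.25 + 0.1900×24.39 + 0.0400×25.86 + 0.1300×40.00 + 0.1100×68.49 + 0.3100×117.19 = 61.4989 per 100,000.
Lumora: 0.0400×6.51 + 0.1800×5.62 + 0.1900×23.44 + 0.0400×43.48 + 0.1300×86.49 + 0.1100×114.75 + 0.3100×208.33 = 95.9136 per 100,000.
The crude rates (58.53 vs 47.09) would put Harrovia higher, but that reflects its age composition; once standardized to a common age structure, Lumora has the higher underlying rate.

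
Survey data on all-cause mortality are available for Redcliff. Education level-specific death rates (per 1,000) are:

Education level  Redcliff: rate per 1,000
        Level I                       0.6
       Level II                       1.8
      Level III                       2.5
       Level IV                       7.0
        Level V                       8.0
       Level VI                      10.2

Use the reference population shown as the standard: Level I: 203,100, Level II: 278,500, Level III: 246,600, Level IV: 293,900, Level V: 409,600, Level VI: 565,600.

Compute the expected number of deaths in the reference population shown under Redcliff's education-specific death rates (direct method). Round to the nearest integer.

12343

Expected deaths = Σ (standard pop × education-specific rate ÷ 1,000)
= 203,100×0.6/1,000 + 278,500×1.8/1,000 + 246,600×2.5/1,000 + 293,900×7.0/1,000 + 409,600×8.0/1,000 + 565,600×10.2/1,000
= 121.86 + 501.30 + 616.50 + 2057.30 + 3276.80 + 5769.12 = 12342.88.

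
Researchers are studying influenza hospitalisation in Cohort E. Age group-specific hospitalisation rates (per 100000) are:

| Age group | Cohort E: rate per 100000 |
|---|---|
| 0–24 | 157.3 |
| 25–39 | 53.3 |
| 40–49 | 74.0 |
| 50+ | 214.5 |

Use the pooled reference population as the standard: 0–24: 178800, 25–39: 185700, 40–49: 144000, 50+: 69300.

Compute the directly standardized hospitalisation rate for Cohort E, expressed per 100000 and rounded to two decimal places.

Standard total = 577800; weights = 0.3094, 0.3214, 0.2492, 0.1199.
Standardized rate: 0.3094×157.3 + 0.3214×53.3 + 0.2492×74.0 + 0.1199×214.5 = 109.9756 per 100000.

109.98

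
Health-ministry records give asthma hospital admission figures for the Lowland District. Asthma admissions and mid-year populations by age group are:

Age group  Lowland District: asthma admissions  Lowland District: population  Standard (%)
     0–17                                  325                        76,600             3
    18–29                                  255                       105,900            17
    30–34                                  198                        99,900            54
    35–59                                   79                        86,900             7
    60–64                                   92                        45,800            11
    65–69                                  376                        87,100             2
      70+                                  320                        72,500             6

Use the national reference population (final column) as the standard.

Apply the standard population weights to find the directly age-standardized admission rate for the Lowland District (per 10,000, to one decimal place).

Age-specific rates per 10,000 for the Lowland District: 42.43, 24.08, 19.82, 9.09, 20.09, 43.17, 44.14.
Standard weights: 0.03, 0.17, 0.54, 0.07, 0.11, 0.02, 0.06.
Standardized rate: 0.0300×42.43 + 0.1700×24.08 + 0.5400×19.82 + 0.0700×9.09 + 0.1100×20.09 + 0.0200×43.17 + 0.0600×44.14 = 22.4267 per 10,000.

22.4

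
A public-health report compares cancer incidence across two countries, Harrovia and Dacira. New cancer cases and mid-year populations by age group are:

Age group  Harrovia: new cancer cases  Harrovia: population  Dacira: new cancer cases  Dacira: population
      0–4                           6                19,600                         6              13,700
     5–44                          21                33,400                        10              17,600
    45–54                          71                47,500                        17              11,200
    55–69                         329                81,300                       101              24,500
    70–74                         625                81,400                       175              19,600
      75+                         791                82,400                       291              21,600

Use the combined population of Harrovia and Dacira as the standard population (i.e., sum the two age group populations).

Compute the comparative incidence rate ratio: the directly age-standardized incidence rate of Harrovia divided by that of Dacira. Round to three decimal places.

Age-specific rates per 100,000 for Harrovia: 30.61, 62.87, 149.47, 404.67, 767.81, 959.95.
For Dacira: 43.80, 56.82, 151.79, 412.24, 892.86, 1347.22.
Combined standard total = 453,800; weights = 0.0734, 0.1124, 0.1294, 0.2331, 0.2226, 0.2292.
Harrovia: 0.0734×30.61 + 0.1124×62.87 + 0.1294×149.47 + 0.2331×404.67 + 0.2226×767.81 + 0.2292×959.95 = 513.8799 per 100,000.
Dacira: 0.0734×43.80 + 0.1124×56.82 + 0.1294×151.79 + 0.2331×412.24 + 0.2226×892.86 + 0.2292×1347.22 = 632.8143 per 100,000.
Ratio = 513.8799 ÷ 632.8143 = 0.81205.

0.812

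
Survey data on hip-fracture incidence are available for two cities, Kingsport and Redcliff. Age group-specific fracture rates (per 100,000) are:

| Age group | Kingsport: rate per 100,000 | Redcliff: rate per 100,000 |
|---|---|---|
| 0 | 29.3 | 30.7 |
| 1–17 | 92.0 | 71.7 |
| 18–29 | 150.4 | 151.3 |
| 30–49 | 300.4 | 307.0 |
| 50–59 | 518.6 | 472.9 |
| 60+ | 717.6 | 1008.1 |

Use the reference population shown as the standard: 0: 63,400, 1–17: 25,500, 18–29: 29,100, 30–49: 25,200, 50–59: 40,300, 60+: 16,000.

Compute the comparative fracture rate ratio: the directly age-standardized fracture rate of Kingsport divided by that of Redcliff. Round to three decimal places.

Standard total = 199,500; weights = 0.3178, 0.1278, 0.1459, 0.1263, 0.2020, 0.0802.
Kingsport: 0.3178×29.3 + 0.1278×92.0 + 0.1459×150.4 + 0.1263×300.4 + 0.2020×518.6 + 0.0802×717.6 = 243.2658 per 100,000.
Redcliff: 0.3178×30.7 + 0.1278×71.7 + 0.1459×151.3 + 0.1263×307.0 + 0.2020×472.9 + 0.0802×1008.1 = 256.1475 per 100,000.
Ratio = 243.2658 ÷ 256.1475 = 0.94971.

0.950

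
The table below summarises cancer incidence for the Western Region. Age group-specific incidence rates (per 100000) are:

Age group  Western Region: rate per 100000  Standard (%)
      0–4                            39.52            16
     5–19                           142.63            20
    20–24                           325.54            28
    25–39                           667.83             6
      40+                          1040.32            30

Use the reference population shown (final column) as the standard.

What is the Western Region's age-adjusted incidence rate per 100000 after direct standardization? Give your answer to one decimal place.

478.2

Standard weights: 0.16, 0.20, 0.28, 0.06, 0.30.
Standardized rate: 0.1600×39.52 + 0.2000×142.63 + 0.2800×325.54 + 0.0600×667.83 + 0.3000×1040.32 = 478.1662 per 100000.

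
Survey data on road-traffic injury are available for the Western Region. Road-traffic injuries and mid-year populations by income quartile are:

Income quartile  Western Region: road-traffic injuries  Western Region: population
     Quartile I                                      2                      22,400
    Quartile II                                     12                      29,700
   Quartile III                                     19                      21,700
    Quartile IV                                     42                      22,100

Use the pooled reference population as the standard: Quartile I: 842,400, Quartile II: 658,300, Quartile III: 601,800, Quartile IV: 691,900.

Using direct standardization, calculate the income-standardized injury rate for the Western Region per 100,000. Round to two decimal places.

78.12

Income-specific rates per 100,000 for the Western Region: 8.93, 40.40, 87.56, 190.05.
Standard total = 2,794,400; weights = 0.3015, 0.2356, 0.2154, 0.2476.
Standardized rate: 0.3015×8.93 + 0.2356×40.40 + 0.2154×87.56 + 0.2476×190.05 = 78.1219 per 100,000.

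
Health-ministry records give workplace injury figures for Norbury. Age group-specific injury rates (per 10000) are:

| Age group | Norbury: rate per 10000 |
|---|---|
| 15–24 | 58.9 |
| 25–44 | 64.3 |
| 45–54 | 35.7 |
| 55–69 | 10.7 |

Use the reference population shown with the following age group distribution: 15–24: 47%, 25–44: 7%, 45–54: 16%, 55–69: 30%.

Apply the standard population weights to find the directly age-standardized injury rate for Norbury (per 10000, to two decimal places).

41.11

Standard weights: 0.47, 0.07, 0.16, 0.30.
Standardized rate: 0.4700×58.9 + 0.0700×64.3 + 0.1600×35.7 + 0.3000×10.7 = 41.1060 per 10000.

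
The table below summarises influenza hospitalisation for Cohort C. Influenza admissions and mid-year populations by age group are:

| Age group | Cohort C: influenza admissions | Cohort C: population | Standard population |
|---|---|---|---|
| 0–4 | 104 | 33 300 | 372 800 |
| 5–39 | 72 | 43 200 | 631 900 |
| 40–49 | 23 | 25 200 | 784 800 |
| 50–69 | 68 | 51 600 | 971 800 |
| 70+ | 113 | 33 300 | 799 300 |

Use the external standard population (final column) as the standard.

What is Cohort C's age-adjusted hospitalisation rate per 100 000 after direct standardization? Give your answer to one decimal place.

194.5

Age-specific rates per 100 000 for Cohort C: 312.31, 166.67, 91.27, 131.78, 339.34.
Standard total = 3 560 600; weights = 0.1047, 0.1775, 0.2204, 0.2729, 0.2245.
Standardized rate: 0.1047×312.31 + 0.1775×166.67 + 0.2204×91.27 + 0.2729×131.78 + 0.2245×339.34 = 194.5391 per 100 000.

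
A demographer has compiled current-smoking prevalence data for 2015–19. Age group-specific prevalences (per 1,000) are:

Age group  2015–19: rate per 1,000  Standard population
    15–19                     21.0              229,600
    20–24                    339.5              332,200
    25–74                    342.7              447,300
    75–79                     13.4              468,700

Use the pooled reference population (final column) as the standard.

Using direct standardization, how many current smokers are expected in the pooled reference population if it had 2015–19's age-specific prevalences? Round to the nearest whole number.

Expected current smokers = Σ (standard pop × age-specific rate ÷ 1,000)
= 229,600×21.0/1,000 + 332,200×339.5/1,000 + 447,300×342.7/1,000 + 468,700×13.4/1,000
= 4821.60 + 112781.90 + 153289.71 + 6280.58 = 277173.79.

277174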